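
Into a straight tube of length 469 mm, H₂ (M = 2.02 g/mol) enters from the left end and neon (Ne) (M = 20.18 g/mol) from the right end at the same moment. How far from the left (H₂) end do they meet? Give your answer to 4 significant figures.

Graham's law gives d_H₂/d_Ne = rate_H₂/rate_Ne = √(M_Ne/M_H₂) = √(20.18/2.02) = 3.161.
With d_H₂ + d_Ne = 469 mm, d_Ne = 469/(1 + 3.161) = 112.7 mm.
d_H₂ = 469 − 112.7 = 356.3 mm.

356.3 mm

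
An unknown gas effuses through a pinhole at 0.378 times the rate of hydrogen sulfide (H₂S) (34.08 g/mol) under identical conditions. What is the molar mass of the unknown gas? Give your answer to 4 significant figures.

Using Graham's law: rate_X/rate_H₂S = √(M_H₂S/M_X).
0.378 = √(34.08/M_X)
M_X = 34.08 / 0.378² = 34.08 / 0.1429 = 238.5 g/mol

238.5 g/mol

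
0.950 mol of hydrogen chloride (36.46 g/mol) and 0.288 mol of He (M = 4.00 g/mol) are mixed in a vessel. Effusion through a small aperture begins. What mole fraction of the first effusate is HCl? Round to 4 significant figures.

Each component's effusion rate ∝ (its partial pressure)·(1/√M) ∝ n_i/√M_i.
So x_HCl in the escaping gas = (n_HCl/√M_HCl) / Σ(n_i/√M_i)
= (0.950/√36.46) / (0.950/√36.46 + 0.288/√4.00) = 0.1573/(0.1573 + 0.1440) = 0.5221.

0.5221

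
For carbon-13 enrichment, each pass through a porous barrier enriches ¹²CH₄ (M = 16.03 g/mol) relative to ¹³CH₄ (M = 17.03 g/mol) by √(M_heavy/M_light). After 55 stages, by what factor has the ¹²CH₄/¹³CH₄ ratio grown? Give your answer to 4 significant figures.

Each stage multiplies the ratio by α = √(17.03/16.03), so after 55 stages the overall factor is α^55 = (17.03/16.03)^(55/2).
= 1.06238^(55/2) = 5.281.

5.281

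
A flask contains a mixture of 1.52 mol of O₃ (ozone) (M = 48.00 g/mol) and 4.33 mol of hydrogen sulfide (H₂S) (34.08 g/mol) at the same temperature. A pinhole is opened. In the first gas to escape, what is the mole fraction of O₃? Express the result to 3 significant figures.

Each component's effusion rate ∝ (its partial pressure)·(1/√M) ∝ n_i/√M_i.
Mole fraction of O₃ in the effusate = (n_O₃/√M_O₃) / (n_O₃/√M_O₃ + n_H₂S/√M_H₂S)
= (1.52/√48.00) / (1.52/√48.00 + 4.33/√34.08) = 0.2194/(0.2194 + 0.7417) = 0.228.

0.228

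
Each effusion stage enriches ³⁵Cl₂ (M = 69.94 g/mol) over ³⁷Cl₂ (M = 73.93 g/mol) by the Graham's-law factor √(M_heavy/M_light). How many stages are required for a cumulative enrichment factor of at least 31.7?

Single-stage factor α = √(73.93/69.94), so ln α = ½ ln(1.05705) = 0.02774.
Need α^N ≥ 31.7 ⇒ N ≥ ln(31.7) / ln α = 3.456 / 0.02774 = 124.59.
So at least 125 stages are needed.

125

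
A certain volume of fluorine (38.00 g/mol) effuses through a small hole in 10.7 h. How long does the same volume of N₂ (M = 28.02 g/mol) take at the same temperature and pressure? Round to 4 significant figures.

9.188 h

From Graham's law, t_N₂/t_F₂ = √(M_N₂/M_F₂) = √(28.02/38.00) = √0.7374 = 0.8587.
So the time for N₂ is 10.7 × 0.8587 = 9.188 h.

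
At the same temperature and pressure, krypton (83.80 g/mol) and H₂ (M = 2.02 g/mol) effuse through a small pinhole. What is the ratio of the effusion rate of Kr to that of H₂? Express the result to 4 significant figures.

From Graham's law, rate_Kr/rate_H₂ = √(M_H₂/M_Kr) = √(2.02/83.80) = √0.02411 = 0.1553.

0.1553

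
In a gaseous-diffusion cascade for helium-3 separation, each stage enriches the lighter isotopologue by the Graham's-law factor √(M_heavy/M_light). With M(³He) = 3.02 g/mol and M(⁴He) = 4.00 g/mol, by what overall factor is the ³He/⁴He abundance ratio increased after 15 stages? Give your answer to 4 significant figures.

Overall factor = α^15 with α = √(4.00/3.02), i.e. (4.00/3.02)^(15/2).
= 1.32450^(15/2) = 8.230.

8.230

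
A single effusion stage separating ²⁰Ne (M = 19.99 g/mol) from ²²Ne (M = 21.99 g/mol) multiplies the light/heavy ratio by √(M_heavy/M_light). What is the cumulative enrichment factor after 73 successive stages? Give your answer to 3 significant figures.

The single-stage factor is √(M_heavy/M_light), so 73 stages give [√(21.99/19.99)]^73 = (21.99/19.99)^(73/2).
= 1.10005^(73/2) = 32.5.

32.5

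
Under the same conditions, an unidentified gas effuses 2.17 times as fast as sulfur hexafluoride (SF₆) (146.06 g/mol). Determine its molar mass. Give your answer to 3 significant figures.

By Graham's law, rate_X/rate_SF₆ = √(M_SF₆/M_X).
2.17 = √(146.06/M_X)
M_X = 146.06 / 2.17² = 146.06 / 4.709 = 31.0 g/mol

31.0 g/mol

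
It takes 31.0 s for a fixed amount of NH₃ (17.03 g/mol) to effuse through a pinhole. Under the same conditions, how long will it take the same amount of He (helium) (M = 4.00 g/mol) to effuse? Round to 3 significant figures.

15.0 s

From Graham's law, t_He/t_NH₃ = √(M_He/M_NH₃) = √(4.00/17.03) = √0.2349 = 0.4846.
So the time for He is 31.0 × 0.4846 = 15.0 s.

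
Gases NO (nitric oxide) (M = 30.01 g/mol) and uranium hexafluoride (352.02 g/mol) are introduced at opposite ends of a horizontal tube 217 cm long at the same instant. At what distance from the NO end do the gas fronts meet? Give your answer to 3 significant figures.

168 cm

In equal time, each gas travels a distance ∝ its rate ∝ 1/√M, so d_NO/d_UF₆ = √(M_UF₆/M_NO) = √(352.02/30.01) = 3.425.
With d_NO + d_UF₆ = 217 cm, d_UF₆ = 217/(1 + 3.425) = 49.04 cm.
d_NO = 217 − 49.04 = 168 cm.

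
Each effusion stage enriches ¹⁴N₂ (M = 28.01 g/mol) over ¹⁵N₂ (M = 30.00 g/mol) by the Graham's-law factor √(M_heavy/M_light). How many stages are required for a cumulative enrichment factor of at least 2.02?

With α = √(30.00/28.01) per stage, ln α = ½ ln(1.07105) = 0.03432.
Need α^N ≥ 2.02 ⇒ N ≥ ln(2.02) / ln α = 0.7031 / 0.03432 = 20.49.
Minimum whole number of stages: N = 21.

21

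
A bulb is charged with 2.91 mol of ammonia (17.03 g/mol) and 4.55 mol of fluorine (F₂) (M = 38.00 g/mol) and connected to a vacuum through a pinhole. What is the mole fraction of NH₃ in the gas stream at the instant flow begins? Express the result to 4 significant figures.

0.4886

Rate_i ∝ x_i/√M_i (Graham's law weighted by mole fraction), so the effusate composition follows n_i/√M_i.
x_NH₃(eff) = (n_NH₃/√M_NH₃) / (n_NH₃/√M_NH₃ + n_F₂/√M_F₂)
= (2.91/√17.03) / (2.91/√17.03 + 4.55/√38.00) = 0.7052/(0.7052 + 0.7381) = 0.4886.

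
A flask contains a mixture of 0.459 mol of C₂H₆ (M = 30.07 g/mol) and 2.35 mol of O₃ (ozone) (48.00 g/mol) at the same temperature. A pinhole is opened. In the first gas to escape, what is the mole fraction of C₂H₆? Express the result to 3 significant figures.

Each component's effusion rate ∝ (its partial pressure)·(1/√M) ∝ n_i/√M_i.
So x_C₂H₆ in the escaping gas = (n_C₂H₆/√M_C₂H₆) / Σ(n_i/√M_i)
= (0.459/√30.07) / (0.459/√30.07 + 2.35/√48.00) = 0.08370/(0.08370 + 0.3392) = 0.198.

0.198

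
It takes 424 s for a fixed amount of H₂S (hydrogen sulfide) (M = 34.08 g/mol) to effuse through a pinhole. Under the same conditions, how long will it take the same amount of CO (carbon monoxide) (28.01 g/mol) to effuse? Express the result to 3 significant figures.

384 s

By Graham's law, t_CO/t_H₂S = √(M_CO/M_H₂S) = √(28.01/34.08) = √0.8219 = 0.9066.
So the time for CO is 424 × 0.9066 = 384 s.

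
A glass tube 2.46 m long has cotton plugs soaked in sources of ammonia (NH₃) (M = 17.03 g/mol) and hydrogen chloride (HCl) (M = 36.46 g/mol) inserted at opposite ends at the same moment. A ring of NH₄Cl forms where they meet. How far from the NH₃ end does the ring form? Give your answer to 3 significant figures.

1.46 m

Graham's law gives d_NH₃/d_HCl = rate_NH₃/rate_HCl = √(M_HCl/M_NH₃) = √(36.46/17.03) = 1.463.
With d_NH₃ + d_HCl = 2.46 m, d_HCl = 2.46/(1 + 1.463) = 0.9987 m.
d_NH₃ = 2.46 − 0.9987 = 1.46 m.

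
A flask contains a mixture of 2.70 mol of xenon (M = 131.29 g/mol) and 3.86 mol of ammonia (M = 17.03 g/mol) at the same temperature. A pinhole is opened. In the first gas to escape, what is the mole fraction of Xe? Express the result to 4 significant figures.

0.2012

Effusion rate of each component ∝ n_i/√M_i (partial pressure × 1/√M).
Mole fraction of Xe in the effusate = (n_Xe/√M_Xe) / (n_Xe/√M_Xe + n_NH₃/√M_NH₃)
= (2.70/√131.29) / (2.70/√131.29 + 3.86/√17.03) = 0.2356/(0.2356 + 0.9354) = 0.2012.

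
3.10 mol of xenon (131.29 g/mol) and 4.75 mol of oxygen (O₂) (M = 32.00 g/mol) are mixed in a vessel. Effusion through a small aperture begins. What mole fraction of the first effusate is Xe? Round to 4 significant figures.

0.2437

Effusion rate of each component ∝ n_i/√M_i (partial pressure × 1/√M).
Mole fraction of Xe in the effusate = (n_Xe/√M_Xe) / (n_Xe/√M_Xe + n_O₂/√M_O₂)
= (3.10/√131.29) / (3.10/√131.29 + 4.75/√32.00) = 0.2705/(0.2705 + 0.8397) = 0.2437.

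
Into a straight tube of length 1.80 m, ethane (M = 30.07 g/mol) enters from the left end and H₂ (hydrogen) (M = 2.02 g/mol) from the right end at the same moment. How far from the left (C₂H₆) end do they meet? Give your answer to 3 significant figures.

In equal time, each gas travels a distance ∝ its rate ∝ 1/√M, so d_C₂H₆/d_H₂ = √(M_H₂/M_C₂H₆) = √(2.02/30.07) = 0.2592.
With d_C₂H₆ + d_H₂ = 1.80 m, d_H₂ = 1.80/(1 + 0.2592) = 1.429 m.
d_C₂H₆ = 1.80 − 1.429 = 0.371 m.

0.371 m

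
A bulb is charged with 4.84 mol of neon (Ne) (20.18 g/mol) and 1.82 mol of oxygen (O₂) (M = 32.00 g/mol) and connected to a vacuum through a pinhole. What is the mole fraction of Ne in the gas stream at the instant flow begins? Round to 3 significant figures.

Effusion rate of each component ∝ n_i/√M_i (partial pressure × 1/√M).
x_Ne(eff) = (n_Ne/√M_Ne) / (n_Ne/√M_Ne + n_O₂/√M_O₂)
= (4.84/√20.18) / (4.84/√20.18 + 1.82/√32.00) = 1.077/(1.077 + 0.3217) = 0.770.

0.770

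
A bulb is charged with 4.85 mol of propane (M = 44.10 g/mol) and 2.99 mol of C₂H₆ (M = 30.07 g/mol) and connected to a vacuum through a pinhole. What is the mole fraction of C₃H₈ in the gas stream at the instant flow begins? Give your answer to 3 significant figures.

0.573

Rate_i ∝ x_i/√M_i (Graham's law weighted by mole fraction), so the effusate composition follows n_i/√M_i.
So x_C₃H₈ in the escaping gas = (n_C₃H₈/√M_C₃H₈) / Σ(n_i/√M_i)
= (4.85/√44.10) / (4.85/√44.10 + 2.99/√30.07) = 0.7303/(0.7303 + 0.5453) = 0.573.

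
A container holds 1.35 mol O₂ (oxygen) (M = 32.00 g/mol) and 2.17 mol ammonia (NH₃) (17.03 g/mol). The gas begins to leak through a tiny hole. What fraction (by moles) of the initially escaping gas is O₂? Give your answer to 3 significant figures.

The effusion rate of species i is ∝ p_i/√M_i ∝ n_i/√M_i.
Mole fraction of O₂ in the effusate = (n_O₂/√M_O₂) / (n_O₂/√M_O₂ + n_NH₃/√M_NH₃)
= (1.35/√32.00) / (1.35/√32.00 + 2.17/√17.03) = 0.2386/(0.2386 + 0.5258) = 0.312.

0.312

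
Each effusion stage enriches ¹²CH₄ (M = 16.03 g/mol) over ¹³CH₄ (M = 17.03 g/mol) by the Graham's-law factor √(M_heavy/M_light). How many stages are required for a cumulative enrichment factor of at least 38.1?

With α = √(17.03/16.03) per stage, ln α = ½ ln(1.06238) = 0.03026.
Need α^N ≥ 38.1 ⇒ N ≥ ln(38.1) / ln α = 3.640 / 0.03026 = 120.31.
So at least 121 stages are needed.

121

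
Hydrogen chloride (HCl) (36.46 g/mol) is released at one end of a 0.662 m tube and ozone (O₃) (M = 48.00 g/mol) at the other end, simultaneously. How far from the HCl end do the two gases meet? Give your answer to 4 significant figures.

0.3537 m

In equal time, each gas travels a distance ∝ its rate ∝ 1/√M, so d_HCl/d_O₃ = √(M_O₃/M_HCl) = √(48.00/36.46) = 1.147.
With d_HCl + d_O₃ = 0.662 m, d_O₃ = 0.662/(1 + 1.147) = 0.3083 m.
d_HCl = 0.662 − 0.3083 = 0.3537 m.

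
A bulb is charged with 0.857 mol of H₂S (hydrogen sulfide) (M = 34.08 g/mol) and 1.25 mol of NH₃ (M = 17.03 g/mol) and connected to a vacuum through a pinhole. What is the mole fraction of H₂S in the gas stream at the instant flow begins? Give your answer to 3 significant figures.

Each component's effusion rate ∝ (its partial pressure)·(1/√M) ∝ n_i/√M_i.
x_H₂S(eff) = (n_H₂S/√M_H₂S) / (n_H₂S/√M_H₂S + n_NH₃/√M_NH₃)
= (0.857/√34.08) / (0.857/√34.08 + 1.25/√17.03) = 0.1468/(0.1468 + 0.3029) = 0.326.

0.326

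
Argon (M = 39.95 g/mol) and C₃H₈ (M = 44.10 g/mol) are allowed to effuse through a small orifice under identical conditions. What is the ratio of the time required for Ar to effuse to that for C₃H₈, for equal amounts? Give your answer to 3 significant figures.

Using Graham's law: t_Ar/t_C₃H₈ = √(M_Ar/M_C₃H₈) = √(39.95/44.10) = √0.9059 = 0.952.

0.952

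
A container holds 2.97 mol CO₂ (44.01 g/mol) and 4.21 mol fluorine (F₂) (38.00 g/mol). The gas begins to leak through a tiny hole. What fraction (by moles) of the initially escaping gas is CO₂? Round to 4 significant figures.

The effusion rate of species i is ∝ p_i/√M_i ∝ n_i/√M_i.
So x_CO₂ in the escaping gas = (n_CO₂/√M_CO₂) / Σ(n_i/√M_i)
= (2.97/√44.01) / (2.97/√44.01 + 4.21/√38.00) = 0.4477/(0.4477 + 0.6830) = 0.3960.

0.3960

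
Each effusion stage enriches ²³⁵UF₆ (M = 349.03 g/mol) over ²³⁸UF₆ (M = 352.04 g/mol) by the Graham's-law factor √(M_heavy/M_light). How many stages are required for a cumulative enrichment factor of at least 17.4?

Single-stage factor α = √(352.04/349.03), so ln α = ½ ln(1.00862) = 0.004293.
Need α^N ≥ 17.4 ⇒ N ≥ ln(17.4) / ln α = 2.856 / 0.004293 = 665.31.
Minimum whole number of stages: N = 666.

666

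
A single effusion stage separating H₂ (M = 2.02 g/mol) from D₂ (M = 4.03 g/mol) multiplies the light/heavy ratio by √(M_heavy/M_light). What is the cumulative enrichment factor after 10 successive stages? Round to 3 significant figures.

After 10 stages the ratio has grown by (√(4.03/2.02))^10 = (4.03/2.02)^(10/2).
= 1.99505^5 = 31.6.

31.6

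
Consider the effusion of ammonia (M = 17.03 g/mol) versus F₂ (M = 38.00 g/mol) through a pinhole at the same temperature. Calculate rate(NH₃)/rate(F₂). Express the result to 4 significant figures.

1.494

By Graham's law, rate_NH₃/rate_F₂ = √(M_F₂/M_NH₃) = √(38.00/17.03) = √2.231 = 1.494.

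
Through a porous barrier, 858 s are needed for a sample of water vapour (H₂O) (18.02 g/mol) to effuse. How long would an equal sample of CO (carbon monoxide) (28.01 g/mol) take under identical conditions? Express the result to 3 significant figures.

Using Graham's law: t_CO/t_H₂O = √(M_CO/M_H₂O) = √(28.01/18.02) = √1.554 = 1.247.
So the time for CO is 858 × 1.247 = 1070 s.

1070 s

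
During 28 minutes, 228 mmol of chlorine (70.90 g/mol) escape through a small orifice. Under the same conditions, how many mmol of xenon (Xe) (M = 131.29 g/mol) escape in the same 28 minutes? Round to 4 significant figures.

167.5 mmol

Graham's law gives rate_Xe/rate_Cl₂ = √(M_Cl₂/M_Xe) = √(70.90/131.29) = √0.5400 = 0.7349.
So the amount for Xe is 228 × 0.7349 = 167.5 mmol.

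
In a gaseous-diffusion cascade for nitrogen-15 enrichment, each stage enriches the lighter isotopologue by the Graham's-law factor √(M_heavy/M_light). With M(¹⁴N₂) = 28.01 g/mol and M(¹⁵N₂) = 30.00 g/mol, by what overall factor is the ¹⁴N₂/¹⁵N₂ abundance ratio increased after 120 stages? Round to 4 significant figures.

61.45

The single-stage factor is √(M_heavy/M_light), so 120 stages give [√(30.00/28.01)]^120 = (30.00/28.01)^(120/2).
= 1.07105^60 = 61.45.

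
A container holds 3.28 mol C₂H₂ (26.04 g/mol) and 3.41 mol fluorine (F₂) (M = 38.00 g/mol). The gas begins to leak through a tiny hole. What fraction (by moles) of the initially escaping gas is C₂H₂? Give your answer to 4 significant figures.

The effusion rate of species i is ∝ p_i/√M_i ∝ n_i/√M_i.
x_C₂H₂(eff) = (n_C₂H₂/√M_C₂H₂) / (n_C₂H₂/√M_C₂H₂ + n_F₂/√M_F₂)
= (3.28/√26.04) / (3.28/√26.04 + 3.41/√38.00) = 0.6428/(0.6428 + 0.5532) = 0.5375.

0.5375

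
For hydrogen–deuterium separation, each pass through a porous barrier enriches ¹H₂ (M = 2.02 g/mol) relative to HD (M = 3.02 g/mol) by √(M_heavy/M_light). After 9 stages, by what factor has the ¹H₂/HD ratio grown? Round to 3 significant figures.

6.11

The single-stage factor is √(M_heavy/M_light), so 9 stages give [√(3.02/2.02)]^9 = (3.02/2.02)^(9/2).
= 1.49505^(9/2) = 6.11.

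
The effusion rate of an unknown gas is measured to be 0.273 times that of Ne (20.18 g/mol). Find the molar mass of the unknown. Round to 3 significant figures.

Since effusion rate ∝ 1/√M, rate_X/rate_Ne = √(M_Ne/M_X).
0.273 = √(20.18/M_X)
M_X = 20.18 / 0.273² = 20.18 / 0.07453 = 271 g/mol

271 g/mol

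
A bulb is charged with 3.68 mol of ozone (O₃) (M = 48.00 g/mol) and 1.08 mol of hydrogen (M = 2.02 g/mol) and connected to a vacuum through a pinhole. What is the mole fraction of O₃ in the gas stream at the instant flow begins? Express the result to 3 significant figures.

0.411

Each component's effusion rate ∝ (its partial pressure)·(1/√M) ∝ n_i/√M_i.
So x_O₃ in the escaping gas = (n_O₃/√M_O₃) / Σ(n_i/√M_i)
= (3.68/√48.00) / (3.68/√48.00 + 1.08/√2.02) = 0.5312/(0.5312 + 0.7599) = 0.411.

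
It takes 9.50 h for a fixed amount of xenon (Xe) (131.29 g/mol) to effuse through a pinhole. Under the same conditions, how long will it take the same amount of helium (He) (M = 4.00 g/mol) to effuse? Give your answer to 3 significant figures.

1.66 h

By Graham's law, t_He/t_Xe = √(M_He/M_Xe) = √(4.00/131.29) = √0.03047 = 0.1745.
So the time for He is 9.50 × 0.1745 = 1.66 h.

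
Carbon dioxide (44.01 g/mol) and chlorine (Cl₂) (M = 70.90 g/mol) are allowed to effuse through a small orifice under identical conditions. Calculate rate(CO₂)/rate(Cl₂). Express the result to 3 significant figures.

From Graham's law, rate_CO₂/rate_Cl₂ = √(M_Cl₂/M_CO₂) = √(70.90/44.01) = √1.611 = 1.27.

1.27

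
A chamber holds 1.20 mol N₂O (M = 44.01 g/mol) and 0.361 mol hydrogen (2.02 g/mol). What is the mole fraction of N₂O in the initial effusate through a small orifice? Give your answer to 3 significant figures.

Rate_i ∝ x_i/√M_i (Graham's law weighted by mole fraction), so the effusate composition follows n_i/√M_i.
Mole fraction of N₂O in the effusate = (n_N₂O/√M_N₂O) / (n_N₂O/√M_N₂O + n_H₂/√M_H₂)
= (1.20/√44.01) / (1.20/√44.01 + 0.361/√2.02) = 0.1809/(0.1809 + 0.2540) = 0.416.

0.416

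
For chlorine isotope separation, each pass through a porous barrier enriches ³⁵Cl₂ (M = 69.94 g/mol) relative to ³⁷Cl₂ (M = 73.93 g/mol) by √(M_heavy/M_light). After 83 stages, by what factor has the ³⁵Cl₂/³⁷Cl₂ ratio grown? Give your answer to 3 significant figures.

10.0

After 83 stages the ratio has grown by (√(73.93/69.94))^83 = (73.93/69.94)^(83/2).
= 1.05705^(83/2) = 10.0.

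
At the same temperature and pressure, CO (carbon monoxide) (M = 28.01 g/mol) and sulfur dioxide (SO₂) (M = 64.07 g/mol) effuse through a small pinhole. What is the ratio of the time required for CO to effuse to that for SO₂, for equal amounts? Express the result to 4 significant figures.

By Graham's law, t_CO/t_SO₂ = √(M_CO/M_SO₂) = √(28.01/64.07) = √0.4372 = 0.6612.

0.6612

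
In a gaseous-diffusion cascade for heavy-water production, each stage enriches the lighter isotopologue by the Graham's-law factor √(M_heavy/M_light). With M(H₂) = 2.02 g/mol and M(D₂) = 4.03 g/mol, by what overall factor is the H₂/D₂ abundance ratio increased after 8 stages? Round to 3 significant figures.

The single-stage factor is √(M_heavy/M_light), so 8 stages give [√(4.03/2.02)]^8 = (4.03/2.02)^(8/2).
= 1.99505^4 = 15.8.

15.8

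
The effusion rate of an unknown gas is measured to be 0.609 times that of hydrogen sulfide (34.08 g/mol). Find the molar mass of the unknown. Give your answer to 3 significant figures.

Using Graham's law: rate_X/rate_H₂S = √(M_H₂S/M_X).
0.609 = √(34.08/M_X)
M_X = 34.08 / 0.609² = 34.08 / 0.3709 = 91.9 g/mol

91.9 g/mol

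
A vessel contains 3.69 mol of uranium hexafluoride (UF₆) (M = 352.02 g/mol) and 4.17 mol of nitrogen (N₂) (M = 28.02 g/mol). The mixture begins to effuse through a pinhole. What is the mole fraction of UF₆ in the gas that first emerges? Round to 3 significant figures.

0.200

Rate_i ∝ x_i/√M_i (Graham's law weighted by mole fraction), so the effusate composition follows n_i/√M_i.
Mole fraction of UF₆ in the effusate = (n_UF₆/√M_UF₆) / (n_UF₆/√M_UF₆ + n_N₂/√M_N₂)
= (3.69/√352.02) / (3.69/√352.02 + 4.17/√28.02) = 0.1967/(0.1967 + 0.7878) = 0.200.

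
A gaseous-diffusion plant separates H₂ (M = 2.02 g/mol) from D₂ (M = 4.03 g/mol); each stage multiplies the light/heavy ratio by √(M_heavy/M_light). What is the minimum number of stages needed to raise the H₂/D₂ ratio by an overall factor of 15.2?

Single-stage factor α = √(4.03/2.02), so ln α = ½ ln(1.99505) = 0.3453.
Need α^N ≥ 15.2 ⇒ N ≥ ln(15.2) / ln α = 2.721 / 0.3453 = 7.88.
Rounding up, N = 8 stages.

8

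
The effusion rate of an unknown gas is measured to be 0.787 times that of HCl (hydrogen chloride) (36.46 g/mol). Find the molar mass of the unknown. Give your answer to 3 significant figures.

From Graham's law, rate_X/rate_HCl = √(M_HCl/M_X).
0.787 = √(36.46/M_X)
M_X = 36.46 / 0.787² = 36.46 / 0.6194 = 58.9 g/mol

58.9 g/mol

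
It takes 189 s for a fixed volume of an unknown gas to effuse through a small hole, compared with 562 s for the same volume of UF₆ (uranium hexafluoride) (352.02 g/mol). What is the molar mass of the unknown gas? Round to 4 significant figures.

39.81 g/mol

Since effusion rate ∝ 1/√M, t_X/t_UF₆ = √(M_X/M_UF₆).
189/562 = 0.3363 = √(M_X/352.02)
M_X = 352.02 × 0.3363² = 352.02 × 0.1131 = 39.81 g/mol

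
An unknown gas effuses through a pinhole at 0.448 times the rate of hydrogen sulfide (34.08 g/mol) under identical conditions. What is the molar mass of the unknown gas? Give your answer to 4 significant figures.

169.8 g/mol

Since effusion rate ∝ 1/√M, rate_X/rate_H₂S = √(M_H₂S/M_X).
0.448 = √(34.08/M_X)
M_X = 34.08 / 0.448² = 34.08 / 0.2007 = 169.8 g/mol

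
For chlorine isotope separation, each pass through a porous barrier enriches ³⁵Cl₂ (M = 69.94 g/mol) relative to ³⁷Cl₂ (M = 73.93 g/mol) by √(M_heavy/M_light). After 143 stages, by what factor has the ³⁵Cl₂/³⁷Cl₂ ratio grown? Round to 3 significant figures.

Each stage multiplies the ratio by α = √(73.93/69.94), so after 143 stages the overall factor is α^143 = (73.93/69.94)^(143/2).
= 1.05705^(143/2) = 52.8.

52.8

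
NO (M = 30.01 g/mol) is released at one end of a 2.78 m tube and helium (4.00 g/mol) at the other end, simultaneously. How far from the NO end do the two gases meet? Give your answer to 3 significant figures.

0.744 m

The fronts meet when d_NO + d_He = L with d_NO/d_He = √(M_He/M_NO) (Graham's law). Here √(M_He/M_NO) = √(4.00/30.01) = 0.3651.
With d_NO + d_He = 2.78 m, d_He = 2.78/(1 + 0.3651) = 2.036 m.
d_NO = 2.78 − 2.036 = 0.744 m.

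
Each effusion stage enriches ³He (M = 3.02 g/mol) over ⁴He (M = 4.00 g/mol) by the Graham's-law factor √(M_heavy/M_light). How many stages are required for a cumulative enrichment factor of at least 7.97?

Single-stage factor α = √(4.00/3.02), so ln α = ½ ln(1.32450) = 0.1405.
Need α^N ≥ 7.97 ⇒ N ≥ ln(7.97) / ln α = 2.076 / 0.1405 = 14.77.
Rounding up, N = 15 stages.

15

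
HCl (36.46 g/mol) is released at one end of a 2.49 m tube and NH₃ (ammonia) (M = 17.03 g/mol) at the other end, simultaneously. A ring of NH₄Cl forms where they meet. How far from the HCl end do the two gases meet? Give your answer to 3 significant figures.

Distances travelled in equal time are proportional to diffusion rates, so d_HCl/d_NH₃ = √(M_NH₃/M_HCl) = √(17.03/36.46) = 0.6834.
With d_HCl + d_NH₃ = 2.49 m, d_NH₃ = 2.49/(1 + 0.6834) = 1.479 m.
d_HCl = 2.49 − 1.479 = 1.01 m.

1.01 m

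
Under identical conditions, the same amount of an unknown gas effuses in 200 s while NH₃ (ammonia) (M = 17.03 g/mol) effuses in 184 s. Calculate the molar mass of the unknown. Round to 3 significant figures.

Since effusion rate ∝ 1/√M, t_X/t_NH₃ = √(M_X/M_NH₃).
200/184 = 1.087 = √(M_X/17.03)
M_X = 17.03 × 1.087² = 17.03 × 1.181 = 20.1 g/mol

20.1 g/mol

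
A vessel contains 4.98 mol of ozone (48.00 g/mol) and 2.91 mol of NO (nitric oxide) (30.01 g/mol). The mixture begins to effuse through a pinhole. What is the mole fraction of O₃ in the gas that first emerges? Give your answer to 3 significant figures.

The effusion rate of species i is ∝ p_i/√M_i ∝ n_i/√M_i.
Mole fraction of O₃ in the effusate = (n_O₃/√M_O₃) / (n_O₃/√M_O₃ + n_NO/√M_NO)
= (4.98/√48.00) / (4.98/√48.00 + 2.91/√30.01) = 0.7188/(0.7188 + 0.5312) = 0.575.

0.575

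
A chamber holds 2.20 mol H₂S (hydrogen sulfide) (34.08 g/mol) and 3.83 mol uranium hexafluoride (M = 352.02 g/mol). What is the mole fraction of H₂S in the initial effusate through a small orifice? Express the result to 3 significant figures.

Each component's effusion rate ∝ (its partial pressure)·(1/√M) ∝ n_i/√M_i.
Mole fraction of H₂S in the effusate = (n_H₂S/√M_H₂S) / (n_H₂S/√M_H₂S + n_UF₆/√M_UF₆)
= (2.20/√34.08) / (2.20/√34.08 + 3.83/√352.02) = 0.3769/(0.3769 + 0.2041) = 0.649.

0.649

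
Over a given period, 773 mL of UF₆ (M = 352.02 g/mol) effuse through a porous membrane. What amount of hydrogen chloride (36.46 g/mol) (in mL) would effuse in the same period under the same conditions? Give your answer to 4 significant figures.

2402 mL

Using Graham's law: rate_HCl/rate_UF₆ = √(M_UF₆/M_HCl) = √(352.02/36.46) = √9.655 = 3.107.
So the volume for HCl is 773 × 3.107 = 2402 mL.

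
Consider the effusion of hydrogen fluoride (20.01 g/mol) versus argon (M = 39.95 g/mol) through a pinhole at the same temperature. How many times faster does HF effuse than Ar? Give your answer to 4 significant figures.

1.413

Using Graham's law: rate_HF/rate_Ar = √(M_Ar/M_HF) = √(39.95/20.01) = √1.997 = 1.413.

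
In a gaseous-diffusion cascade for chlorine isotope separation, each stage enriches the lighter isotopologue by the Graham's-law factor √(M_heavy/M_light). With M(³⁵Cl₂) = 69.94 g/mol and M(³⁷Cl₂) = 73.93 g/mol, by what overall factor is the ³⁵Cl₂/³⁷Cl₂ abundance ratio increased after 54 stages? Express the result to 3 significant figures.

4.47

Overall factor = α^54 with α = √(73.93/69.94), i.e. (73.93/69.94)^(54/2).
= 1.05705^27 = 4.47.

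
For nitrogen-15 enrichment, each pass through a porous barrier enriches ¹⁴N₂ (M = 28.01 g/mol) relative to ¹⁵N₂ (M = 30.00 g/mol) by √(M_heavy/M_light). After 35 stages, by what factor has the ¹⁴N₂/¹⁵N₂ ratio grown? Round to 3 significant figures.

3.32

Each stage multiplies the ratio by α = √(30.00/28.01), so after 35 stages the overall factor is α^35 = (30.00/28.01)^(35/2).
= 1.07105^(35/2) = 3.32.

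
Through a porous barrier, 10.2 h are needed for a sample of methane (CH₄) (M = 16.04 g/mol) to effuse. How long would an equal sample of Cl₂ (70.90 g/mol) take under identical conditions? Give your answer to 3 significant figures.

21.4 h

Using Graham's law: t_Cl₂/t_CH₄ = √(M_Cl₂/M_CH₄) = √(70.90/16.04) = √4.420 = 2.102.
So the time for Cl₂ is 10.2 × 2.102 = 21.4 h.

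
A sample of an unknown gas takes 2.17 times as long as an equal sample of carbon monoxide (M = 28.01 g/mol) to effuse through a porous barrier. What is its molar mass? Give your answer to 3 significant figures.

132 g/mol

From Graham's law, t_X/t_CO = √(M_X/M_CO).
2.17 = √(M_X/28.01)
M_X = 28.01 × 2.17² = 28.01 × 4.709 = 132 g/mol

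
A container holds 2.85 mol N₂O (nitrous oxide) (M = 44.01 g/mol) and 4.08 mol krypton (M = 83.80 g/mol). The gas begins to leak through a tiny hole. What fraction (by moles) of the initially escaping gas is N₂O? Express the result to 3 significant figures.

0.491

Each component's effusion rate ∝ (its partial pressure)·(1/√M) ∝ n_i/√M_i.
Mole fraction of N₂O in the effusate = (n_N₂O/√M_N₂O) / (n_N₂O/√M_N₂O + n_Kr/√M_Kr)
= (2.85/√44.01) / (2.85/√44.01 + 4.08/√83.80) = 0.4296/(0.4296 + 0.4457) = 0.491.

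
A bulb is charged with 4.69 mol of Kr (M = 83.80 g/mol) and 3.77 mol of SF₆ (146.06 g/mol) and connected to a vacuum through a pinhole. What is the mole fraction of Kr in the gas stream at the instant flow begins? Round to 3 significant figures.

Effusion rate of each component ∝ n_i/√M_i (partial pressure × 1/√M).
Mole fraction of Kr in the effusate = (n_Kr/√M_Kr) / (n_Kr/√M_Kr + n_SF₆/√M_SF₆)
= (4.69/√83.80) / (4.69/√83.80 + 3.77/√146.06) = 0.5123/(0.5123 + 0.3119) = 0.622.

0.622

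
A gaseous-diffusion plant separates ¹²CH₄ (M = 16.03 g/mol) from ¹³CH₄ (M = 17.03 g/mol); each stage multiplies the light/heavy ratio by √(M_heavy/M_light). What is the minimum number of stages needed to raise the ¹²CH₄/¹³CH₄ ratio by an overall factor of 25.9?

With α = √(17.03/16.03) per stage, ln α = ½ ln(1.06238) = 0.03026.
Need α^N ≥ 25.9 ⇒ N ≥ ln(25.9) / ln α = 3.254 / 0.03026 = 107.55.
So at least 108 stages are needed.

108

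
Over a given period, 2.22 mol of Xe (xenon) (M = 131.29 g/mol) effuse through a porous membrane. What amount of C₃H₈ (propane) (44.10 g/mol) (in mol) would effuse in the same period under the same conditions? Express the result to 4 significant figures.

3.830 mol

From Graham's law, rate_C₃H₈/rate_Xe = √(M_Xe/M_C₃H₈) = √(131.29/44.10) = √2.977 = 1.725.
So the amount for C₃H₈ is 2.22 × 1.725 = 3.830 mol.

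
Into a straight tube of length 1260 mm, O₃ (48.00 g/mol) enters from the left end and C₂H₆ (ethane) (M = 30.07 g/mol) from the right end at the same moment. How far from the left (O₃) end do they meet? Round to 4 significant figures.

Distances travelled in equal time are proportional to diffusion rates, so d_O₃/d_C₂H₆ = √(M_C₂H₆/M_O₃) = √(30.07/48.00) = 0.7915.
With d_O₃ + d_C₂H₆ = 1260 mm, d_C₂H₆ = 1260/(1 + 0.7915) = 703.3 mm.
d_O₃ = 1260 − 703.3 = 556.7 mm.

556.7 mm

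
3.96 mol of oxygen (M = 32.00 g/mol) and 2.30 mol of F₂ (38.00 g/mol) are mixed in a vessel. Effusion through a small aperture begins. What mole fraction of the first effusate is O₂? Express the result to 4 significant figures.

Each component's effusion rate ∝ (its partial pressure)·(1/√M) ∝ n_i/√M_i.
x_O₂(eff) = (n_O₂/√M_O₂) / (n_O₂/√M_O₂ + n_F₂/√M_F₂)
= (3.96/√32.00) / (3.96/√32.00 + 2.30/√38.00) = 0.7000/(0.7000 + 0.3731) = 0.6523.

0.6523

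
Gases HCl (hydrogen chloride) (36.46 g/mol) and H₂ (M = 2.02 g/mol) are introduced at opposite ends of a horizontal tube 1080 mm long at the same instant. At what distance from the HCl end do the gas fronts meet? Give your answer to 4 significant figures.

205.8 mm

The fronts meet when d_HCl + d_H₂ = L with d_HCl/d_H₂ = √(M_H₂/M_HCl) (Graham's law). Here √(M_H₂/M_HCl) = √(2.02/36.46) = 0.2354.
With d_HCl + d_H₂ = 1080 mm, d_H₂ = 1080/(1 + 0.2354) = 874.2 mm.
d_HCl = 1080 − 874.2 = 205.8 mm.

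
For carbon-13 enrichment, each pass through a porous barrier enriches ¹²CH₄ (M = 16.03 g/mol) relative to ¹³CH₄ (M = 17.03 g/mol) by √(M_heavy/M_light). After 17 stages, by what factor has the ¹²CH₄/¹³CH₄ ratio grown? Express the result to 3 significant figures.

The single-stage factor is √(M_heavy/M_light), so 17 stages give [√(17.03/16.03)]^17 = (17.03/16.03)^(17/2).
= 1.06238^(17/2) = 1.67.

1.67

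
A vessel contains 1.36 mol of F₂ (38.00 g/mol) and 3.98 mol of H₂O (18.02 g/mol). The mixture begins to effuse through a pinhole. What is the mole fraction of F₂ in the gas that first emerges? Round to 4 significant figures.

0.1905

Effusion rate of each component ∝ n_i/√M_i (partial pressure × 1/√M).
x_F₂(eff) = (n_F₂/√M_F₂) / (n_F₂/√M_F₂ + n_H₂O/√M_H₂O)
= (1.36/√38.00) / (1.36/√38.00 + 3.98/√18.02) = 0.2206/(0.2206 + 0.9376) = 0.1905.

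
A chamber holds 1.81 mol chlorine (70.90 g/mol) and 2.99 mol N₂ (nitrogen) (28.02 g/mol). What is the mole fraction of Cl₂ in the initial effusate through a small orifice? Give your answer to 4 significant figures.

0.2757

The effusion rate of species i is ∝ p_i/√M_i ∝ n_i/√M_i.
Mole fraction of Cl₂ in the effusate = (n_Cl₂/√M_Cl₂) / (n_Cl₂/√M_Cl₂ + n_N₂/√M_N₂)
= (1.81/√70.90) / (1.81/√70.90 + 2.99/√28.02) = 0.2150/(0.2150 + 0.5649) = 0.2757.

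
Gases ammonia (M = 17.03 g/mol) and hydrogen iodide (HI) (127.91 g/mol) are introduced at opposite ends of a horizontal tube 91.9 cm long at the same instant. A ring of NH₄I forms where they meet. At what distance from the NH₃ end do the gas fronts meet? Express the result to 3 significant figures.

In equal time, each gas travels a distance ∝ its rate ∝ 1/√M, so d_NH₃/d_HI = √(M_HI/M_NH₃) = √(127.91/17.03) = 2.741.
With d_NH₃ + d_HI = 91.9 cm, d_HI = 91.9/(1 + 2.741) = 24.57 cm.
d_NH₃ = 91.9 − 24.57 = 67.3 cm.

67.3 cm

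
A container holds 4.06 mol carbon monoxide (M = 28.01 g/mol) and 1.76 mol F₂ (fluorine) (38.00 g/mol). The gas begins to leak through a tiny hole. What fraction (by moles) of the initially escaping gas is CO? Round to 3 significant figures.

Each component's effusion rate ∝ (its partial pressure)·(1/√M) ∝ n_i/√M_i.
x_CO(eff) = (n_CO/√M_CO) / (n_CO/√M_CO + n_F₂/√M_F₂)
= (4.06/√28.01) / (4.06/√28.01 + 1.76/√38.00) = 0.7671/(0.7671 + 0.2855) = 0.729.

0.729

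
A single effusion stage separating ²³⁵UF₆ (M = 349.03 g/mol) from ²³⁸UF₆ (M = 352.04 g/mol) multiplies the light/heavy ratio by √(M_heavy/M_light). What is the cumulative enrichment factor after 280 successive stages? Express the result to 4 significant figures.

3.327

The single-stage factor is √(M_heavy/M_light), so 280 stages give [√(352.04/349.03)]^280 = (352.04/349.03)^(280/2).
= 1.00862^140 = 3.327.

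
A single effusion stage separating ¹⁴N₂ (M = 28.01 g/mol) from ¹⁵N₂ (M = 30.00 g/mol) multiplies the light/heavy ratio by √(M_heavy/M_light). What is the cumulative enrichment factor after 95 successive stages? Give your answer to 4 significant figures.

26.05

Each stage multiplies the ratio by α = √(30.00/28.01), so after 95 stages the overall factor is α^95 = (30.00/28.01)^(95/2).
= 1.07105^(95/2) = 26.05.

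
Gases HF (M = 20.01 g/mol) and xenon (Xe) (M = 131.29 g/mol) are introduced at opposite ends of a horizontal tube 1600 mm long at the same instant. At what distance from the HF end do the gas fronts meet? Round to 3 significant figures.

Graham's law gives d_HF/d_Xe = rate_HF/rate_Xe = √(M_Xe/M_HF) = √(131.29/20.01) = 2.561.
With d_HF + d_Xe = 1600 mm, d_Xe = 1600/(1 + 2.561) = 449.3 mm.
d_HF = 1600 − 449.3 = 1150 mm.

1150 mm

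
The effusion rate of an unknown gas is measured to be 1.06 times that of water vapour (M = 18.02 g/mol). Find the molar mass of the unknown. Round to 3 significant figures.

Using Graham's law: rate_X/rate_H₂O = √(M_H₂O/M_X).
1.06 = √(18.02/M_X)
M_X = 18.02 / 1.06² = 18.02 / 1.124 = 16.0 g/mol

16.0 g/mol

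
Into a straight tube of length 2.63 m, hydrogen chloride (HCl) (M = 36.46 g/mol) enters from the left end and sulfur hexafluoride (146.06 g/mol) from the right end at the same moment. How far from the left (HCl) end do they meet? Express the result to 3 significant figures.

The fronts meet when d_HCl + d_SF₆ = L with d_HCl/d_SF₆ = √(M_SF₆/M_HCl) (Graham's law). Here √(M_SF₆/M_HCl) = √(146.06/36.46) = 2.002.
With d_HCl + d_SF₆ = 2.63 m, d_SF₆ = 2.63/(1 + 2.002) = 0.8762 m.
d_HCl = 2.63 − 0.8762 = 1.75 m.

1.75 m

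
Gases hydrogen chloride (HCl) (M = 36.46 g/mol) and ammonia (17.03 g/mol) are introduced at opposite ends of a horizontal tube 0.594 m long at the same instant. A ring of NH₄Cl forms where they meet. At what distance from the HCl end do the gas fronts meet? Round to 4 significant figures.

Distances travelled in equal time are proportional to diffusion rates, so d_HCl/d_NH₃ = √(M_NH₃/M_HCl) = √(17.03/36.46) = 0.6834.
With d_HCl + d_NH₃ = 0.594 m, d_NH₃ = 0.594/(1 + 0.6834) = 0.3528 m.
d_HCl = 0.594 − 0.3528 = 0.2412 m.

0.2412 m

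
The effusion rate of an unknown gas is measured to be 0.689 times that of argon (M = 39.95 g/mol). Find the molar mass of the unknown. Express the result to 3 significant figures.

84.2 g/mol

Graham's law gives rate_X/rate_Ar = √(M_Ar/M_X).
0.689 = √(39.95/M_X)
M_X = 39.95 / 0.689² = 39.95 / 0.4747 = 84.2 g/mol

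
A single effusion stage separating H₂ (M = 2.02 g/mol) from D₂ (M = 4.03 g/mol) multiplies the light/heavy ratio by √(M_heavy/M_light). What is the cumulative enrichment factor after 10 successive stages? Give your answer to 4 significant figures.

31.61

The single-stage factor is √(M_heavy/M_light), so 10 stages give [√(4.03/2.02)]^10 = (4.03/2.02)^(10/2).
= 1.99505^5 = 31.61.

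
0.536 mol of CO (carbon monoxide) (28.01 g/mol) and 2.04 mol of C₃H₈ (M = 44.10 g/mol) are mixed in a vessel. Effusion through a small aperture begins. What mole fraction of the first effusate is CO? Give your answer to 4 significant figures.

0.2479

Each component's effusion rate ∝ (its partial pressure)·(1/√M) ∝ n_i/√M_i.
Mole fraction of CO in the effusate = (n_CO/√M_CO) / (n_CO/√M_CO + n_C₃H₈/√M_C₃H₈)
= (0.536/√28.01) / (0.536/√28.01 + 2.04/√44.10) = 0.1013/(0.1013 + 0.3072) = 0.2479.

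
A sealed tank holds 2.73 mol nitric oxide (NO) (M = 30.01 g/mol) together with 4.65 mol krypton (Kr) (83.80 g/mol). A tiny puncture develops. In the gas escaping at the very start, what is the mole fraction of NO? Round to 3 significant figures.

Rate_i ∝ x_i/√M_i (Graham's law weighted by mole fraction), so the effusate composition follows n_i/√M_i.
Mole fraction of NO in the effusate = (n_NO/√M_NO) / (n_NO/√M_NO + n_Kr/√M_Kr)
= (2.73/√30.01) / (2.73/√30.01 + 4.65/√83.80) = 0.4983/(0.4983 + 0.5080) = 0.495.

0.495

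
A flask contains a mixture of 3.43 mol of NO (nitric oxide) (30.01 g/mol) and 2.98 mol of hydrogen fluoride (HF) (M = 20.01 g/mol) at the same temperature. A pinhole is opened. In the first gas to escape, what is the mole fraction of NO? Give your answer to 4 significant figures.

Each component's effusion rate ∝ (its partial pressure)·(1/√M) ∝ n_i/√M_i.
So x_NO in the escaping gas = (n_NO/√M_NO) / Σ(n_i/√M_i)
= (3.43/√30.01) / (3.43/√30.01 + 2.98/√20.01) = 0.6261/(0.6261 + 0.6662) = 0.4845.

0.4845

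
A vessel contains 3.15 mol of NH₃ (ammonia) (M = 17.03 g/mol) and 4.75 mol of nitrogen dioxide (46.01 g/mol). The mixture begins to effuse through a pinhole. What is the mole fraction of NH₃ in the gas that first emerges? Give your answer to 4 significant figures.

Effusion rate of each component ∝ n_i/√M_i (partial pressure × 1/√M).
Mole fraction of NH₃ in the effusate = (n_NH₃/√M_NH₃) / (n_NH₃/√M_NH₃ + n_NO₂/√M_NO₂)
= (3.15/√17.03) / (3.15/√17.03 + 4.75/√46.01) = 0.7633/(0.7633 + 0.7003) = 0.5215.

0.5215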